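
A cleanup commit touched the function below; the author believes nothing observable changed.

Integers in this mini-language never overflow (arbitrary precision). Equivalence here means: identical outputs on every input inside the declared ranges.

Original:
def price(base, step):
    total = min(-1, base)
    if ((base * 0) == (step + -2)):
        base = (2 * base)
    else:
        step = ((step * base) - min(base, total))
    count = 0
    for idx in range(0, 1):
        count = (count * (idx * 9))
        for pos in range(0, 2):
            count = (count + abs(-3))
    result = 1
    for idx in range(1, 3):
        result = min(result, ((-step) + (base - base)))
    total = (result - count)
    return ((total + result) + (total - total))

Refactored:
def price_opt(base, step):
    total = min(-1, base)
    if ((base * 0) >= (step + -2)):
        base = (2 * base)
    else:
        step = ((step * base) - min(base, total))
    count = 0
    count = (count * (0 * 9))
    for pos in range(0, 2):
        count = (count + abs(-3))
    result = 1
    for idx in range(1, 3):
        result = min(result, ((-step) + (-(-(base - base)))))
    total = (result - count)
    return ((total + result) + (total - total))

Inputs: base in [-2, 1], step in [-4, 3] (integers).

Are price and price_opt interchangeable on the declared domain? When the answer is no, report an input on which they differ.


On input base=-2, step=-4, price returns -26 while price_opt returns -4.
verdict: not equivalent; witness: base=-2, step=-4


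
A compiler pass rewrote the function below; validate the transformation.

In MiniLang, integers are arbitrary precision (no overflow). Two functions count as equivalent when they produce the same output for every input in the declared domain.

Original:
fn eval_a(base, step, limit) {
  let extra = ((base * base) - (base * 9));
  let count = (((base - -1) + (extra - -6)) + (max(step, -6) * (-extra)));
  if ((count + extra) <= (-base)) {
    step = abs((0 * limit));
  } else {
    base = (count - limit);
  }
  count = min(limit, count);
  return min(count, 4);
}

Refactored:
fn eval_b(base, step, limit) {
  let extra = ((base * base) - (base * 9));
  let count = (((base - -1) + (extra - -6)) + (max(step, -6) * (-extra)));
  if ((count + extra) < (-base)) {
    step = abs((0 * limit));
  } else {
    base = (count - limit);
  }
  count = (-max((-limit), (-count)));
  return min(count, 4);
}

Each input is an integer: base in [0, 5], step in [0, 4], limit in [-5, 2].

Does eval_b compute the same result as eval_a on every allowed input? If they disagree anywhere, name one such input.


Equivalent. The edit looks behavioral (`((count + extra) <= (-base))` became `((count + extra) < (-base))`), but over these ranges it never changes the outcome.
Every one of the 240 inputs gives matching results.
Spot check at base=1, step=0, limit=-4 — eval_a: extra = -8; count = 0; ((count + extra) <= (-base)) -> true; step = 0; count = -4; return -4. eval_b: extra = -8; count = 0; ((count + extra) < (-base)) -> true; step = 0; count = -4; return -4. Both give -4.
verdict: equivalent


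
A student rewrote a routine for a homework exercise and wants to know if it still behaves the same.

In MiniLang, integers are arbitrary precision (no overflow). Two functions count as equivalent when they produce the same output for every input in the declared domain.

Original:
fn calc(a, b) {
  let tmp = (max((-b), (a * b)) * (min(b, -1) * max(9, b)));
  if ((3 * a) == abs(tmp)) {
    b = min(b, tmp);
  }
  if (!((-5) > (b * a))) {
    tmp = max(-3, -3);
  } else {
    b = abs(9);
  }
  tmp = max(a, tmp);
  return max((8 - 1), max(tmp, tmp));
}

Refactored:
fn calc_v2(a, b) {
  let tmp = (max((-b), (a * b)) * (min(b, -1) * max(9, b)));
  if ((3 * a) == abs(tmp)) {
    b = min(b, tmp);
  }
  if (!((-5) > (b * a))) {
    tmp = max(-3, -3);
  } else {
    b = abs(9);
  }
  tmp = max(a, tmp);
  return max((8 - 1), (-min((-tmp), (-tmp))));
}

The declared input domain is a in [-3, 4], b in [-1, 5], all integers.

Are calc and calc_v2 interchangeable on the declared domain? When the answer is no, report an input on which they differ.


This is a faithful refactor — min/max/abs usage differs, but the computed results match everywhere.
As a probe, take a=-3, b=2: calc runs tmp becomes 18; next ((3 * a) == abs(tmp)) evaluates to false; next (!((-5) > (b * a))) evaluates to false; next b becomes 9; next tmp becomes 18; next final value 18; calc_v2 runs tmp becomes 18; next ((3 * a) == abs(tmp)) evaluates to false; next (!((-5) > (b * a))) evaluates to false; next b becomes 9; next tmp becomes 18; next final value 18; both end at 18.
Sweeping the whole domain (56 inputs) finds no disagreement.
verdict: equivalent


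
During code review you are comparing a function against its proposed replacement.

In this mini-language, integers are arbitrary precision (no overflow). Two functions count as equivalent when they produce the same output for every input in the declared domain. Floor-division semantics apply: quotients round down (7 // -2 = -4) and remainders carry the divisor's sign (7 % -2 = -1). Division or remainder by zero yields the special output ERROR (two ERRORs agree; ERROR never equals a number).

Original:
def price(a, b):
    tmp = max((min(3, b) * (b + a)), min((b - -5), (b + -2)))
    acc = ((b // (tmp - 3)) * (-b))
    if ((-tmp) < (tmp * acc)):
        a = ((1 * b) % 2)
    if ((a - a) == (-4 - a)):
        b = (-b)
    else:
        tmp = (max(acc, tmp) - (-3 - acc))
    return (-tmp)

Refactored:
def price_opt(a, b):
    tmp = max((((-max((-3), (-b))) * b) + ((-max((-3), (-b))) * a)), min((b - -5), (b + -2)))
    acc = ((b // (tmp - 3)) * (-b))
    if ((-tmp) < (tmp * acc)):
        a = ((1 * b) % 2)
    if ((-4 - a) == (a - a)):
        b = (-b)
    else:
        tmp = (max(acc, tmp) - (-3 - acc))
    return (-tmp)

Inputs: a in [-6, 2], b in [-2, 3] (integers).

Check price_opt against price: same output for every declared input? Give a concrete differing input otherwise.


Comparing the listings, the differences include: constant usage differs, and min/max/abs usage differs, and arithmetic usage differs.
One worked example (a=-5, b=2) — price: tmp := 0 | acc := 2 | ((-tmp) < (tmp * acc)): false | ((a - a) == (-4 - a)): false | tmp := 7 | result -7; price_opt: tmp := 0 | acc := 2 | ((-tmp) < (tmp * acc)): false | ((-4 - a) == (a - a)): false | tmp := 7 | result -7; agreement on -7.
Every one of the 54 inputs gives matching results.
verdict: equivalent


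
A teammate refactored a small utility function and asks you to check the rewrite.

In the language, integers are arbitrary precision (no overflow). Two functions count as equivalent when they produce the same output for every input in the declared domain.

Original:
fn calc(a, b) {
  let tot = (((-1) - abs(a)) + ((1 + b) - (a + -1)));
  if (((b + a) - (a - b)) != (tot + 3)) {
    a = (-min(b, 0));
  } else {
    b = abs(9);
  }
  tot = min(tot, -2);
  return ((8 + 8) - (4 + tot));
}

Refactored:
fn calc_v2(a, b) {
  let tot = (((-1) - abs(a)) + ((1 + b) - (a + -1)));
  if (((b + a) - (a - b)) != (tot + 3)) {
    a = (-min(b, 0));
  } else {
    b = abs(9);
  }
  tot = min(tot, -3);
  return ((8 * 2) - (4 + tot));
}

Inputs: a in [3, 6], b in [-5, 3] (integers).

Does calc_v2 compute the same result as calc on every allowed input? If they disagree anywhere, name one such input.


These are not equivalent — on a=3, b=3 the outputs split (14 vs 15).
calc: tot := -2 | (((b + a) - (a - b)) != (tot + 3)): true | a := 0 | tot := -2 | result 14
calc_v2: tot := -2 | (((b + a) - (a - b)) != (tot + 3)): true | a := 0 | tot := -3 | result 15
verdict: not equivalent; witness: a=3, b=3


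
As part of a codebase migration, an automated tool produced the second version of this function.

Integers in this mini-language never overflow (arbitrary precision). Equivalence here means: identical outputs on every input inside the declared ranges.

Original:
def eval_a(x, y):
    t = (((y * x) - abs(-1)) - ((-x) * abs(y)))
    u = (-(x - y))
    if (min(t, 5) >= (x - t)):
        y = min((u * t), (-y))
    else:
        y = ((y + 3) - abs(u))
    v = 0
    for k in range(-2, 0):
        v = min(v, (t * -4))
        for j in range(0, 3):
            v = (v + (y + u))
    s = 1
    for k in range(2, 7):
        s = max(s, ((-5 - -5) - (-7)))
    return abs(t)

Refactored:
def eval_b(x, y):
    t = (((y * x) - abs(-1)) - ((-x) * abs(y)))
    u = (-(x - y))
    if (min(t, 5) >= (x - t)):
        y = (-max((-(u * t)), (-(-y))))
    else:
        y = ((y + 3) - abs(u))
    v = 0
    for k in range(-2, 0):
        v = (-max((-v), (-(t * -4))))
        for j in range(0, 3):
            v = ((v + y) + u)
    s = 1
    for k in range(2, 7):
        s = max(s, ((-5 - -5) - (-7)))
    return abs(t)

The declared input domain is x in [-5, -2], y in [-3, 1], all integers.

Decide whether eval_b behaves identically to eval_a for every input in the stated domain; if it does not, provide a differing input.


Differences: min/max/abs usage differs — yet all 20 inputs agree.
verdict: equivalent


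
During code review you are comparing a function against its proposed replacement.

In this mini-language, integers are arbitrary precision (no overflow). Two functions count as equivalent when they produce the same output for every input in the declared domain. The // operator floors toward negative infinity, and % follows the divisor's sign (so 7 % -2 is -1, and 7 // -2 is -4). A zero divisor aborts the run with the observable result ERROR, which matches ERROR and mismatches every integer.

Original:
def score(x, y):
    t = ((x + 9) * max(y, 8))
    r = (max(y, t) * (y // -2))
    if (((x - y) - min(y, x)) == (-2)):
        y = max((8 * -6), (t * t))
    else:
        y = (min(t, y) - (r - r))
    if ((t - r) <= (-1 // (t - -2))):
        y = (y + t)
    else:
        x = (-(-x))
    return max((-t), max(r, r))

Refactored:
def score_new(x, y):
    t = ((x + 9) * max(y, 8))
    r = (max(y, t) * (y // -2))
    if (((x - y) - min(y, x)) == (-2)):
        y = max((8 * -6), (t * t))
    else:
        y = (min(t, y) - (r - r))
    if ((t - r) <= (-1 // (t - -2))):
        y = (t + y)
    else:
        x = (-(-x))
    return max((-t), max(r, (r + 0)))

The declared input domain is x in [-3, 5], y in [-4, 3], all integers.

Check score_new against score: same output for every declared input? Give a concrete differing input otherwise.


The two versions differ — the changes include constant usage differs; arithmetic usage differs.
Tracing x=4, y=3: score: t = 104; r = -208; (((x - y) - min(y, x)) == (-2)) -> true; y = 10816; ((t - r) <= (-1 // (t - -2))) -> false; x = 4; return -104 | score_new: t = 104; r = -208; (((x - y) - min(y, x)) == (-2)) -> true; y = 10816; ((t - r) <= (-1 // (t - -2))) -> false; x = 4; return -104 — matching result -104.
Sweeping the whole domain (72 inputs) finds no disagreement.
verdict: equivalent


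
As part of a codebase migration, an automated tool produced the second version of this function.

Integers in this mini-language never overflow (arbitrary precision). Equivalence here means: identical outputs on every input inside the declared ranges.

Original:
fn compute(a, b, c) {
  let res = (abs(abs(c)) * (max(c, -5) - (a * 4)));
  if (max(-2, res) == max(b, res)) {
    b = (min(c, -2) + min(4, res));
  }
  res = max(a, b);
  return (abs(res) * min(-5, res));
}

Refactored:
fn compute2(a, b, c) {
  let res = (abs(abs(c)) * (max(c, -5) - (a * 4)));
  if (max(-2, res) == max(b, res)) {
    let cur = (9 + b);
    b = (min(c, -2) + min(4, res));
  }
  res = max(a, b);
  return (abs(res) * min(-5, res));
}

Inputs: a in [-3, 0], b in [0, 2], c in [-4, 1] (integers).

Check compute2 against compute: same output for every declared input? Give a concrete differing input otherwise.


The two are interchangeable: constant usage differs, local variable names differ, statement counts differ, arithmetic usage differs, and every declared input agrees.
Tracing a=-3, b=0, c=0: compute: res := 0 | (max(-2, res) == max(b, res)): true | b := -2 | res := -2 | result -10 | compute2: res := 0 | (max(-2, res) == max(b, res)): true | cur := 9 | b := -2 | res := -2 | result -10 — matching result -10.
Sweeping the whole domain (72 inputs) finds no disagreement.
verdict: equivalent


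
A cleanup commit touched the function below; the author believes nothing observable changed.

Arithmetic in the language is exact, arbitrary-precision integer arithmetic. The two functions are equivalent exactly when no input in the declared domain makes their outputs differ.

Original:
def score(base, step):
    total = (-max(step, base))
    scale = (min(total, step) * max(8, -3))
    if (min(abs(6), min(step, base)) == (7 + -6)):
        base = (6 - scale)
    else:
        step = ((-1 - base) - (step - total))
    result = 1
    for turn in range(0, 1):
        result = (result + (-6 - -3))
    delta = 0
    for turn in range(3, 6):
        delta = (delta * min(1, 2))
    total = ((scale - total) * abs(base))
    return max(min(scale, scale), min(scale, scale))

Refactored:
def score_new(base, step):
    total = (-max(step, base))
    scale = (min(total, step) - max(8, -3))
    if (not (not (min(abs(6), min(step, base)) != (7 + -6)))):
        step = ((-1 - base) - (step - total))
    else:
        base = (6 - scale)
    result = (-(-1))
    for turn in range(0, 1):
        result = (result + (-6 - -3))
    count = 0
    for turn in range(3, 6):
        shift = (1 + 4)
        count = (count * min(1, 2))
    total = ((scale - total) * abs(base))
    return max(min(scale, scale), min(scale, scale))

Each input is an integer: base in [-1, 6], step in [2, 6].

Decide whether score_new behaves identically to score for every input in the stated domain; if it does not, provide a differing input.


At base=-1, step=2: score gives -16, score_new gives -10.
verdict: not equivalent; witness: base=-1, step=2


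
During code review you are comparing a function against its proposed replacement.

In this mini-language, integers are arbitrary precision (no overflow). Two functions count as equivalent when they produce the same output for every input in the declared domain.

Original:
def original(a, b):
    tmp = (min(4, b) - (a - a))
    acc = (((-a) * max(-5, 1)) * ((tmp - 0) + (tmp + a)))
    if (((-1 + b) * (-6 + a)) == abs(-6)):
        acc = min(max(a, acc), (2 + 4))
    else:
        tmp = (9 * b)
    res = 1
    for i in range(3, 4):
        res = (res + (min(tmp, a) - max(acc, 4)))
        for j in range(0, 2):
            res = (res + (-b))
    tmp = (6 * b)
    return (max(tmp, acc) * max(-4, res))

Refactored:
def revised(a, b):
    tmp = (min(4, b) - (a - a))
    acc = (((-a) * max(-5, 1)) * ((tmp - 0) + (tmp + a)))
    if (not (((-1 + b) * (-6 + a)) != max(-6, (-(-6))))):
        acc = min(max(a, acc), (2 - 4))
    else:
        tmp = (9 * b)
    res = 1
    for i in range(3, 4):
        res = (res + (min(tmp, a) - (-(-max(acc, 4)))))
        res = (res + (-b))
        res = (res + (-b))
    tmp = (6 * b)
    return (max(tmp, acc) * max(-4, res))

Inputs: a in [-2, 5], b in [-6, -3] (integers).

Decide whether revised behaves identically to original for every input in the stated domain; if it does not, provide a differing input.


Not equivalent: a=5, b=-5 separates them (0 vs -4).
original: tmp := -5 | acc := 25 | (((-1 + b) * (-6 + a)) == abs(-6)): true | acc := 6 | res := 1 | iter i=3: | res := -10 | iter j=0: | res := -5 | iter j=1: | res := 0 | tmp := -30 | result 0
revised: tmp := -5 | acc := 25 | (not (((-1 + b) * (-6 + a)) != max(-6, (-(-6))))): true | acc := -2 | res := 1 | iter i=3: | res := -8 | res := -3 | res := 2 | tmp := -30 | result -4
verdict: not equivalent; witness: a=5, b=-5


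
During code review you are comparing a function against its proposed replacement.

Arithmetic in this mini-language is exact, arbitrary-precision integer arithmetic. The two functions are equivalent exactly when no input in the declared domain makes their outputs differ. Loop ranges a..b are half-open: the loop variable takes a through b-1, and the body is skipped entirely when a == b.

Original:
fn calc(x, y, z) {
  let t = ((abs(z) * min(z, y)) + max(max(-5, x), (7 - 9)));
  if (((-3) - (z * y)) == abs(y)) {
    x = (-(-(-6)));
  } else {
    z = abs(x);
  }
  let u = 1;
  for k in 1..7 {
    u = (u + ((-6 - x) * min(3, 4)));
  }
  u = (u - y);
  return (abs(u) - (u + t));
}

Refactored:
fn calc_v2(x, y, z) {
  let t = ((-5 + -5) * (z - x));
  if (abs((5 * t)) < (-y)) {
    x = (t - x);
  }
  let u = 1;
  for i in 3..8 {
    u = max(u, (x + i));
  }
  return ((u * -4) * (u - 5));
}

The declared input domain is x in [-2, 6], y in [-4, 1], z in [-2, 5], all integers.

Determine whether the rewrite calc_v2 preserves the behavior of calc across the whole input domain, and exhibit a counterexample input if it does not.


Take x=-2, y=-4, z=-2.
calc: t becomes -10; next (((-3) - (z * y)) == abs(y)) evaluates to false; next z becomes 2; next u becomes 1; next at k=1:; next u becomes -11; next at k=2:; next u becomes -23; next at k=3:; next u becomes -35; next at k=4:; next u becomes -47; next at k=5:; next u becomes -59; next at k=6:; next u becomes -71; next u becomes -67; next final value 144
calc_v2: t becomes 0; next (abs((5 * t)) < (-y)) evaluates to true; next x becomes 2; next u becomes 1; next at i=3:; next u becomes 5; next at i=4:; next u becomes 6; next at i=5:; next u becomes 7; next at i=6:; next u becomes 8; next at i=7:; next u becomes 9; next final value -144
144 vs -144 — the two versions disagree here.
verdict: not equivalent; witness: x=-2, y=-4, z=-2


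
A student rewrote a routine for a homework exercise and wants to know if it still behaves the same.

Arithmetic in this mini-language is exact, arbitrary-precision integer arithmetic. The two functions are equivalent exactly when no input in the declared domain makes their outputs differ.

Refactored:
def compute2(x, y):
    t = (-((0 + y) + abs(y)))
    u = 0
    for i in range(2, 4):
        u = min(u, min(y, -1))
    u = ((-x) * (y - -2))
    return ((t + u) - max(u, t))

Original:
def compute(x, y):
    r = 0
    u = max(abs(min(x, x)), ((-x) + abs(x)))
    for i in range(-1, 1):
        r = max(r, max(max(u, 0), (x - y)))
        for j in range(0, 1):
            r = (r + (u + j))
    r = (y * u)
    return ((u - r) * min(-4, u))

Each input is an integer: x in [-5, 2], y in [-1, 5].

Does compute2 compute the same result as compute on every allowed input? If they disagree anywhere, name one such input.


Run the pair on x=-5, y=-1.
compute: r = 0; u = 10; [i=-1]; r = 10; [j=0]; r = 20; [i=0]; r = 20; [j=0]; r = 30; r = -10; return -80
compute2: t = 0; u = 0; [i=2]; u = -1; [i=3]; u = -1; u = 5; return 0
-80 vs 0 — the two versions disagree here.
verdict: not equivalent; witness: x=-5, y=-1


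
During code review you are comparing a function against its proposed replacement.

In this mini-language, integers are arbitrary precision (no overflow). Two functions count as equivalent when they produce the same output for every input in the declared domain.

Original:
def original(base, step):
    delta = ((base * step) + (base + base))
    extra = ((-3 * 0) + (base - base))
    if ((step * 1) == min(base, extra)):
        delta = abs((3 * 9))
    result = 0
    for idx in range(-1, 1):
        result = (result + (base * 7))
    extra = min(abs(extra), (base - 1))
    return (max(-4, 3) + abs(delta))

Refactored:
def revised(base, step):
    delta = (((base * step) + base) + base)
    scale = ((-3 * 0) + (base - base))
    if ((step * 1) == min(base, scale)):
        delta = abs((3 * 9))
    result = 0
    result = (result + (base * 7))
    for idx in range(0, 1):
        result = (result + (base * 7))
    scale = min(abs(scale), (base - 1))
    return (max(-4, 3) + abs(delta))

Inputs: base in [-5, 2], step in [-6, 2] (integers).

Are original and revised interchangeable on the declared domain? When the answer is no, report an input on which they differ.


Equivalent — the differences include constant usage differs; also local variable names differ; also statement counts differ; also arithmetic usage differs; also loop structure differs, yet no declared input distinguishes the two.
One worked example (base=0, step=1) — original: delta=0, then extra=0, then ((step * 1) == min(base, extra)) is false, then result=0, then (idx=-1), then result=0, then (idx=0), then result=0, then extra=-1, then returns 3; revised: delta=0, then scale=0, then ((step * 1) == min(base, scale)) is false, then result=0, then result=0, then (idx=0), then result=0, then scale=-1, then returns 3; agreement on 3.
An exhaustive pass over the 72 declared inputs shows identical outputs.
verdict: equivalent


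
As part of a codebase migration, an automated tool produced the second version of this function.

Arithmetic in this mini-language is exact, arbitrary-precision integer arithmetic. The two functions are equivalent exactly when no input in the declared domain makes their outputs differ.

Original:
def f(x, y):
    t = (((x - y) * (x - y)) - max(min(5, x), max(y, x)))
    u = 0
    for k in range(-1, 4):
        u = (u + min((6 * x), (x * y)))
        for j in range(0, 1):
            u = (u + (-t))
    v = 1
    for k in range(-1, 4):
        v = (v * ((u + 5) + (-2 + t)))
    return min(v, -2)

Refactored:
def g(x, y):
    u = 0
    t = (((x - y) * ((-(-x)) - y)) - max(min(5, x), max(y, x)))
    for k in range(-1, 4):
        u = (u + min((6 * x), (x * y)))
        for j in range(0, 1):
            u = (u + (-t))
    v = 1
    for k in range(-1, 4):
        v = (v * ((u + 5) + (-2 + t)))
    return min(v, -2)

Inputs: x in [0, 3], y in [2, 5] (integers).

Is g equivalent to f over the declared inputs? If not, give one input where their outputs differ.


Reading the diff, among the changes: same computation, different form.
Tracing x=2, y=4: f: t = 0; u = 0; [k=-1]; u = 8; [j=0]; u = 8; [k=0]; u = 16; [j=0]; u = 16; [k=1]; u = 24; [j=0]; u = 24; [k=2]; u = 32; [j=0]; u = 32; [k=3]; u = 40; [j=0]; u = 40; v = 1; [k=-1]; v = 43; [k=0]; v = 1849; [k=1]; v = 79507; [k=2]; v = 3418801; [k=3]; v = 147008443; return -2 | g: u = 0; t = 0; [k=-1]; u = 8; [j=0]; u = 8; [k=0]; u = 16; [j=0]; u = 16; [k=1]; u = 24; [j=0]; u = 24; [k=2]; u = 32; [j=0]; u = 32; [k=3]; u = 40; [j=0]; u = 40; v = 1; [k=-1]; v = 43; [k=0]; v = 1849; [k=1]; v = 79507; [k=2]; v = 3418801; [k=3]; v = 147008443; return -2 — matching result -2.
Every one of the 16 inputs gives matching results.
verdict: equivalent


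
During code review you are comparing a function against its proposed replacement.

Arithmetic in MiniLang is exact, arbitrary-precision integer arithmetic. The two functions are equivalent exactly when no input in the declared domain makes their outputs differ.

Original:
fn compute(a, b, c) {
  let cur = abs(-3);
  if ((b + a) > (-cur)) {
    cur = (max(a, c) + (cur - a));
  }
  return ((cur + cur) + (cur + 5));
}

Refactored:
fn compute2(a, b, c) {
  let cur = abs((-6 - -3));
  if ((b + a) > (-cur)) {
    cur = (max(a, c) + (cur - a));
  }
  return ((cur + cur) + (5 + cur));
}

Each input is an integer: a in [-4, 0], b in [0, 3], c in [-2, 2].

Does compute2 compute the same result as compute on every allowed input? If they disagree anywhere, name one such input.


Comparing the listings, the differences include: constant usage differs, and arithmetic usage differs.
One worked example (a=-4, b=0, c=0) — compute: cur := 3 | ((b + a) > (-cur)): false | result 14; compute2: cur := 3 | ((b + a) > (-cur)): false | result 14; agreement on 14.
An exhaustive pass over the 100 declared inputs shows identical outputs.
verdict: equivalent


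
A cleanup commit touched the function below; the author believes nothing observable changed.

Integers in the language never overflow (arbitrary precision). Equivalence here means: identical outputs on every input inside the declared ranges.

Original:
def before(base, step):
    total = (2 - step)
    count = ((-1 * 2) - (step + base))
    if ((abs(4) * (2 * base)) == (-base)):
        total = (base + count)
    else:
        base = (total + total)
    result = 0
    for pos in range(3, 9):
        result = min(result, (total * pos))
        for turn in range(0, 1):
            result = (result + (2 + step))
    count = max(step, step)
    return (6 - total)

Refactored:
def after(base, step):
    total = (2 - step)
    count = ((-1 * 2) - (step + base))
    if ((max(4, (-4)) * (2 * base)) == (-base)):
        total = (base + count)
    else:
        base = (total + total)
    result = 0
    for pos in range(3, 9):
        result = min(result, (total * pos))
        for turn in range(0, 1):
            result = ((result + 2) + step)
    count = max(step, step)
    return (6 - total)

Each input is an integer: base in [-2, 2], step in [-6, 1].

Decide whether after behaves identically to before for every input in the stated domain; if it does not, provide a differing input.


The two versions differ — the changes include constant usage differs; min/max/abs usage differs.
Spot check at base=-1, step=-5 — before: total=7, then count=4, then ((abs(4) * (2 * base)) == (-base)) is false, then base=14, then result=0, then (pos=3), then result=0, then (turn=0), then result=-3, then (pos=4), then result=-3, then (turn=0), then result=-6, then (pos=5), then result=-6, then (turn=0), then result=-9, then (pos=6), then result=-9, then (turn=0), then result=-12, then (pos=7), then result=-12, then (turn=0), then result=-15, then (pos=8), then result=-15, then (turn=0), then result=-18, then count=-5, then returns -1. after: total=7, then count=4, then ((max(4, (-4)) * (2 * base)) == (-base)) is false, then base=14, then result=0, then (pos=3), then result=0, then (turn=0), then result=-3, then (pos=4), then result=-3, then (turn=0), then result=-6, then (pos=5), then result=-6, then (turn=0), then result=-9, then (pos=6), then result=-9, then (turn=0), then result=-12, then (pos=7), then result=-12, then (turn=0), then result=-15, then (pos=8), then result=-15, then (turn=0), then result=-18, then count=-5, then returns -1. Both give -1.
Sweeping the whole domain (40 inputs) finds no disagreement.
verdict: equivalent


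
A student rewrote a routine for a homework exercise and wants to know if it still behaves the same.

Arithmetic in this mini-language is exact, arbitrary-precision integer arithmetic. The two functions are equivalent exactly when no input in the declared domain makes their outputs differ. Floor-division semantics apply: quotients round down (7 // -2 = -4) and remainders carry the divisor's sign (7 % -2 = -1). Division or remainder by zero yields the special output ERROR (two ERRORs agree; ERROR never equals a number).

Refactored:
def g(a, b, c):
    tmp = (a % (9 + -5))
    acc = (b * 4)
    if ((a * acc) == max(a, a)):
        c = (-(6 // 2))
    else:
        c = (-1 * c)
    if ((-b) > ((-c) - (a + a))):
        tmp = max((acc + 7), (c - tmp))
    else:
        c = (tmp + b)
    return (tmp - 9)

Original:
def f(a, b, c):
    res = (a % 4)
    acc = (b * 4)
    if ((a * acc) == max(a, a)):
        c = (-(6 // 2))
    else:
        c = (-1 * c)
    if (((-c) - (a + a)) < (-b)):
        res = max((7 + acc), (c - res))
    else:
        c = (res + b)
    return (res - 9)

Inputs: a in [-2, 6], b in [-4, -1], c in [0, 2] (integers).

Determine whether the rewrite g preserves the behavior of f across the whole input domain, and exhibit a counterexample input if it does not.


The two are interchangeable: constant usage differs; also local variable names differ; also arithmetic usage differs; also comparison usage differs, and every declared input agrees.
Spot check at a=1, b=-3, c=2 — f: res = 1; acc = -12; ((a * acc) == max(a, a)) -> false; c = -2; (((-c) - (a + a)) < (-b)) -> true; res = -3; return -12. g: tmp = 1; acc = -12; ((a * acc) == max(a, a)) -> false; c = -2; ((-b) > ((-c) - (a + a))) -> true; tmp = -3; return -12. Both give -12.
An exhaustive pass over the 108 declared inputs shows identical outputs.
verdict: equivalent


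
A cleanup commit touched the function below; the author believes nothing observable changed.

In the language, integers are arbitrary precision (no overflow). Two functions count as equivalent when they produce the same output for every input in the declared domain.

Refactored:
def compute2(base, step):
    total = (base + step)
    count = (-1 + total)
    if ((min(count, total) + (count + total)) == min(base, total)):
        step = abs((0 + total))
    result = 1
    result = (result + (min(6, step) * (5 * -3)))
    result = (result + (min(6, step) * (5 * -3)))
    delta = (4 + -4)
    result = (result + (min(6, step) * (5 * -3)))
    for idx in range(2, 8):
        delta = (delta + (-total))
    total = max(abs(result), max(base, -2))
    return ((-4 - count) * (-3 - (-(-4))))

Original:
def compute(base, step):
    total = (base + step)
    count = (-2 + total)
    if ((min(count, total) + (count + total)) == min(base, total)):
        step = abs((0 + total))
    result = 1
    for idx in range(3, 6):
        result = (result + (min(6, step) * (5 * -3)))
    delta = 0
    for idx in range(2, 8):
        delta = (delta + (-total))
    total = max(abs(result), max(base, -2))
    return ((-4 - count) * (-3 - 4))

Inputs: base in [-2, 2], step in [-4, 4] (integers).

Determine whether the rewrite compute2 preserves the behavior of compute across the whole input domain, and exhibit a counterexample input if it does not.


base=-2, step=-4 yields -28 from compute but -21 from compute2.
verdict: not equivalent; witness: base=-2, step=-4


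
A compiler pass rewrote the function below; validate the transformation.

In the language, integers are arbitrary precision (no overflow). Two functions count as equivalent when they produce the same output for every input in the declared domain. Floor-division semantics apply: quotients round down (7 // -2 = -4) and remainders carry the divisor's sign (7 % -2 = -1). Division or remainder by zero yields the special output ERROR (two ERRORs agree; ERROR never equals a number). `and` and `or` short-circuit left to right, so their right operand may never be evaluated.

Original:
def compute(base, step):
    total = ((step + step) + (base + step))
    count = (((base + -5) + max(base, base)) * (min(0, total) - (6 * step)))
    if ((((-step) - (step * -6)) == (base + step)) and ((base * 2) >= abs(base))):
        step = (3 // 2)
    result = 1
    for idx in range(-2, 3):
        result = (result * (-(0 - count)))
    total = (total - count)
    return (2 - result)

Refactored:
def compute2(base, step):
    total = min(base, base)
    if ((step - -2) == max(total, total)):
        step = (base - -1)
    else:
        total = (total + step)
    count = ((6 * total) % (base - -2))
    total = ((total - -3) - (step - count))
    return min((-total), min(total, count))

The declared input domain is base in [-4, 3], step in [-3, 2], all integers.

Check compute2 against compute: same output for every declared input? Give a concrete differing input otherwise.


Consider the input base=-4, step=-3.
compute: total := -13 | count := -65 | ((((-step) - (step * -6)) == (base + step)) and ((base * 2) >= abs(base))): false | result := 1 | iter idx=-2: | result := -65 | iter idx=-1: | result := 4225 | iter idx=0: | result := -274625 | iter idx=1: | result := 17850625 | iter idx=2: | result := -1160290625 | total := 52 | result 1160290627
compute2: total := -4 | ((step - -2) == max(total, total)): false | total := -7 | count := 0 | total := -1 | result -1
1160290627 and -1 differ, so these are not the same function on this domain.
verdict: not equivalent; witness: base=-4, step=-3


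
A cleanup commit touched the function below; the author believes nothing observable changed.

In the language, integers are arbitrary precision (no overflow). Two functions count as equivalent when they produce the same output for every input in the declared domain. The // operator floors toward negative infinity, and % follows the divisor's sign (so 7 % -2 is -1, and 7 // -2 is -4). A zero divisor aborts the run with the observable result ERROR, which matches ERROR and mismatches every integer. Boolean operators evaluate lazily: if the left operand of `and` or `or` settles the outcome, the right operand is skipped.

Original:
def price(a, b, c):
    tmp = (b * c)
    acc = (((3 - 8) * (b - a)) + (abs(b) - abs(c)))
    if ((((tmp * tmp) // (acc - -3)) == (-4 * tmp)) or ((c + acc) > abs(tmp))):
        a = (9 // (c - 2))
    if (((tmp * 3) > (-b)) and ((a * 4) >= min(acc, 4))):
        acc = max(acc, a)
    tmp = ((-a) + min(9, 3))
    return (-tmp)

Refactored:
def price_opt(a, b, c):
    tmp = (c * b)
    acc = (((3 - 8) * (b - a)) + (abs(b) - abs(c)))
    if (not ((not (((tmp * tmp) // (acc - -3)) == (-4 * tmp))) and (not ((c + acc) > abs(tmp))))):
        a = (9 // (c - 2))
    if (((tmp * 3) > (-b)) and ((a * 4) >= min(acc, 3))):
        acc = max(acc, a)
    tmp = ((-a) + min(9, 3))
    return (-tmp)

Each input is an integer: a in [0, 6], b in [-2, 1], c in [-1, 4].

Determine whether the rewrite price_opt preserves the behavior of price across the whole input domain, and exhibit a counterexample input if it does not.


Equivalent. The edit looks behavioral (`4` became `3`), but over these ranges it never changes the outcome.
An exhaustive pass over the 168 declared inputs shows identical outputs.
Tracing a=2, b=-2, c=0: price: tmp=0, then acc=22, then ((((tmp * tmp) // (acc - -3)) == (-4 * tmp)) or ((c + acc) > abs(tmp))) is true, then a=-5, then (((tmp * 3) > (-b)) and ((a * 4) >= min(acc, 4))) is false, then tmp=8, then returns -8 | price_opt: tmp=0, then acc=22, then (not ((not (((tmp * tmp) // (acc - -3)) == (-4 * tmp))) and (not ((c + acc) > abs(tmp))))) is true, then a=-5, then (((tmp * 3) > (-b)) and ((a * 4) >= min(acc, 3))) is false, then tmp=8, then returns -8 — matching result -8.
verdict: equivalent


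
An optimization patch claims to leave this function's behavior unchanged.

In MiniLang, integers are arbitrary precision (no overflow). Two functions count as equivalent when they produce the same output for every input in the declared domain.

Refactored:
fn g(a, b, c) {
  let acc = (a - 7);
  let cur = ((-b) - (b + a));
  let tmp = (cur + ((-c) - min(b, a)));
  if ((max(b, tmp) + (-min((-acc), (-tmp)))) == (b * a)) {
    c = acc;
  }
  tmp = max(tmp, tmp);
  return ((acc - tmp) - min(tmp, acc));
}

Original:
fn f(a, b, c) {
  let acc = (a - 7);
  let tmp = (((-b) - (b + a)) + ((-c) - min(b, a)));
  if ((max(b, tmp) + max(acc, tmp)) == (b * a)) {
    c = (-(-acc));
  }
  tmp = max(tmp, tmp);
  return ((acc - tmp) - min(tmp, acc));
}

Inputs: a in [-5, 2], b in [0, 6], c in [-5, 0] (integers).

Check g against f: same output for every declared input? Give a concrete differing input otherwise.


The two versions differ — the changes include local variable names differ, statement counts differ, min/max/abs usage differs.
As a probe, take a=-4, b=4, c=0: f runs acc=-11, then tmp=0, then ((max(b, tmp) + max(acc, tmp)) == (b * a)) is false, then tmp=0, then returns 0; g runs acc=-11, then cur=-4, then tmp=0, then ((max(b, tmp) + (-min((-acc), (-tmp)))) == (b * a)) is false, then tmp=0, then returns 0; both end at 0.
An exhaustive pass over the 336 declared inputs shows identical outputs.
verdict: equivalent


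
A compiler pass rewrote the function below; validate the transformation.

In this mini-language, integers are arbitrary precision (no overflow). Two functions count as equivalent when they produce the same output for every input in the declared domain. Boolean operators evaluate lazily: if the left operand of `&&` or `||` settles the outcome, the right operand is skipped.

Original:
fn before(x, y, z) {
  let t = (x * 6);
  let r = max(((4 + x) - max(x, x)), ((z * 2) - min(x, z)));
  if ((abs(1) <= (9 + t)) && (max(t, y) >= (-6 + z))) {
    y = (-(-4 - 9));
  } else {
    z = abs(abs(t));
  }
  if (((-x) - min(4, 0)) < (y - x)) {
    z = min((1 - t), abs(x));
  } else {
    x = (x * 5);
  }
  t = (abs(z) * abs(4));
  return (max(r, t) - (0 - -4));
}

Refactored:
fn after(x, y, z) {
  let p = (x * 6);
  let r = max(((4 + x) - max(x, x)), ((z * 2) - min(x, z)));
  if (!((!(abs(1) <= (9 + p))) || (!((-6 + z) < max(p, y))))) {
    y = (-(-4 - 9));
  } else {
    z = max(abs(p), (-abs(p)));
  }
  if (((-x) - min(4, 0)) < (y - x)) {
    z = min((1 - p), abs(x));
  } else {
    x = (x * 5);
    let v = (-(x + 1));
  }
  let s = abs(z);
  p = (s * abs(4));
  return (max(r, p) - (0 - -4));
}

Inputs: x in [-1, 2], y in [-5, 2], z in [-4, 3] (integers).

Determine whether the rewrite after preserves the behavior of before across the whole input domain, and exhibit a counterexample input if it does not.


There is a counterexample at x=-1, y=-5, z=1: 0 on one side, 20 on the other.
before: t=-6, then r=4, then ((abs(1) <= (9 + t)) && (max(t, y) >= (-6 + z))) is true, then y=13, then (((-x) - min(4, 0)) < (y - x)) is true, then z=1, then t=4, then returns 0
after: p=-6, then r=4, then (!((!(abs(1) <= (9 + p))) || (!((-6 + z) < max(p, y))))) is false, then z=6, then (((-x) - min(4, 0)) < (y - x)) is false, then x=-5, then v=4, then s=6, then p=24, then returns 20
verdict: not equivalent; witness: x=-1, y=-5, z=1


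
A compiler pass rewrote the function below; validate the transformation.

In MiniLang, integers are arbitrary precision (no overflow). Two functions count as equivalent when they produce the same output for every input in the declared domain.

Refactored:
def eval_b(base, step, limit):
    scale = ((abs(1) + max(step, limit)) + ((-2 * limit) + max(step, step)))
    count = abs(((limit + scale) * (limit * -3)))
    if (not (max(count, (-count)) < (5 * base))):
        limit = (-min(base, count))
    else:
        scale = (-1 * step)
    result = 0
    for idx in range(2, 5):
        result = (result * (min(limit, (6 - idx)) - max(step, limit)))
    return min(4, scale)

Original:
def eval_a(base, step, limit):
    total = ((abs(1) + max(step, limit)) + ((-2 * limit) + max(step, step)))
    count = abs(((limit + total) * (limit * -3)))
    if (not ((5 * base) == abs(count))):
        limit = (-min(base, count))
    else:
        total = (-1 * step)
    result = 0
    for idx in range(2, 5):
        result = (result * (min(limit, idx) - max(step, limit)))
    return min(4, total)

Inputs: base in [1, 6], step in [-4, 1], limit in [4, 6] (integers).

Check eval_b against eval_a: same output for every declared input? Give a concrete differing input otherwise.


There is a counterexample at base=1, step=-1, limit=4: -4 on one side, 1 on the other.
eval_a: total = -4; count = 0; (not ((5 * base) == abs(count))) -> true; limit = 0; result = 0; [idx=2]; result = 0; [idx=3]; result = 0; [idx=4]; result = 0; return -4
eval_b: scale = -4; count = 0; (not (max(count, (-count)) < (5 * base))) -> false; scale = 1; result = 0; [idx=2]; result = 0; [idx=3]; result = 0; [idx=4]; result = 0; return 1
verdict: not equivalent; witness: base=1, step=-1, limit=4


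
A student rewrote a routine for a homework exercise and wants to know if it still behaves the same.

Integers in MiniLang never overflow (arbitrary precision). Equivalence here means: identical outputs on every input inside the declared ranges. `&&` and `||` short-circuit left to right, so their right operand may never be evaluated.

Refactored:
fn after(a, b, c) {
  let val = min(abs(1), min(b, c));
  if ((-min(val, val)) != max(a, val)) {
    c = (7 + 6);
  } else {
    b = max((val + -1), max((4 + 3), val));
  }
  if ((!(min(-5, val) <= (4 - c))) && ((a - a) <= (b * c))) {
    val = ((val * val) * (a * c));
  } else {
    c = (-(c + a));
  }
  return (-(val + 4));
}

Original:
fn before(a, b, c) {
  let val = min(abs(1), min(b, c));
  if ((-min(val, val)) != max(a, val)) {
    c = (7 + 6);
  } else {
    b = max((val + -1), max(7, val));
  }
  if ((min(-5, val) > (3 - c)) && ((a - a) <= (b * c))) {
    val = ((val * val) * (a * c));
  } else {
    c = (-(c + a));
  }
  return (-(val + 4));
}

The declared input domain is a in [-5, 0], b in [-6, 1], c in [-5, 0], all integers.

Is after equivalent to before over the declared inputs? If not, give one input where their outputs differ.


Although `3` became `4`, no input in the stated domain can expose it.
Tracing a=-1, b=-2, c=-1: before: val = -2; ((-min(val, val)) != max(a, val)) -> true; c = 13; ((min(-5, val) > (3 - c)) && ((a - a) <= (b * c))) -> false; c = -12; return -2 | after: val = -2; ((-min(val, val)) != max(a, val)) -> true; c = 13; ((!(min(-5, val) <= (4 - c))) && ((a - a) <= (b * c))) -> false; c = -12; return -2 — matching result -2.
An exhaustive pass over the 288 declared inputs shows identical outputs.
verdict: equivalent
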